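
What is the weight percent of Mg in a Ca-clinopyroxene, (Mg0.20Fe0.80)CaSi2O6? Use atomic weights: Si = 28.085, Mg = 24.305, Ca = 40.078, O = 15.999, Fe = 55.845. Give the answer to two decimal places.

M((Mg0.20Fe0.80)CaSi2O6) = 241.779 g/mol.
Mg contributes 0.20 × 24.305 = 4.861 g per mole.
4.861/241.779 = 0.0201 → 2.01%.

2.01 weight percent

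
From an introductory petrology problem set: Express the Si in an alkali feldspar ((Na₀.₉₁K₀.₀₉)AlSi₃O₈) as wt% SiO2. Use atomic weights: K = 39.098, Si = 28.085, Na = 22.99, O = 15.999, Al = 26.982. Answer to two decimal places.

Formula mass = 263.669 g/mol.
3 Si → 3.0000 mol SiO2 per formula unit; M(SiO2) = 60.083, so SiO2 mass = 180.249 g.
180.249/263.669 × 100 = 68.36 wt%.

68.36 wt%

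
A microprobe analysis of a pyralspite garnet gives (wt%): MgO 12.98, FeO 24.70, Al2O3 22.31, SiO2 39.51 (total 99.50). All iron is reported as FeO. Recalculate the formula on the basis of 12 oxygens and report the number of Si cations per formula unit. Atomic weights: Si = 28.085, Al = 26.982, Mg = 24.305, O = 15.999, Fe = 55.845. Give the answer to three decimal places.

2.992 Si apfu

MgO (M=40.304): mol = 0.32205; Mg = 0.32205, O = 0.32205.
FeO (M=71.844): mol = 0.34380; Fe = 0.34380, O = 0.34380.
Al2O3 (M=101.961): mol = 0.21881; Al = 0.43762, O = 0.65643.
SiO2 (M=60.083): mol = 0.65759; Si = 0.65759, O = 1.31518.
ΣO = 2.63746; factor = 12/ΣO = 4.54983.
Si apfu = 0.65759 × 4.54983 = 2.992.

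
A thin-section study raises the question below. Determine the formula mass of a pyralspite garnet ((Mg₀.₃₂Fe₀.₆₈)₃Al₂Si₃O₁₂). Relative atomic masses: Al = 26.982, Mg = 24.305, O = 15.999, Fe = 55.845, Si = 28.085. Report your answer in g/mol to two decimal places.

467.46 g/mol

Mg: 0.96 × 24.305 = 23.3328
Fe: 2.04 × 55.845 = 113.9238
Al: 2 × 26.982 = 53.9640
Si: 3 × 28.085 = 84.2550
O: 12 × 15.999 = 191.9880
Summing the contributions gives the formula mass.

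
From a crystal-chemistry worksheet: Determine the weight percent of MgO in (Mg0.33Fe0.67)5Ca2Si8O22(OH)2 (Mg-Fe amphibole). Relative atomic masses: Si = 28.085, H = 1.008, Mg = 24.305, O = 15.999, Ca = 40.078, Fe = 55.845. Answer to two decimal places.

M((Mg0.33Fe0.67)5Ca2Si8O22(OH)2) = 918.012 g/mol; M(MgO) = 40.304 g/mol.
Moles MgO per formula unit = 1.65 Mg ÷ 1 = 1.6500.
MgO fraction = (1.6500 × 40.304) / 918.012 = 66.502/918.012 = 0.0724.

7.24 wt%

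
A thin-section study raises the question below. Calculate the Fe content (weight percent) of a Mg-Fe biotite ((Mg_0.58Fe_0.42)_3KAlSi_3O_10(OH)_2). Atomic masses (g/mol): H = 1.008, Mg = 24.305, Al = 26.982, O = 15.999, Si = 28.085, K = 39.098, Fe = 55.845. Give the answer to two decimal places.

15.40 weight percent

M((Mg_0.58Fe_0.42)_3KAlSi_3O_10(OH)_2) = 456.994 g/mol.
Fe contributes 1.26 × 55.845 = 70.365 g per mole.
70.365/456.994 = 0.1540 → 15.40%.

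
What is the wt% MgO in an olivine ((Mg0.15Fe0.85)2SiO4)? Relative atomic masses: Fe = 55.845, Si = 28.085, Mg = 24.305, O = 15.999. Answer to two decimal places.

M((Mg0.15Fe0.85)2SiO4) = 194.309 g/mol; M(MgO) = 40.304 g/mol.
Moles MgO per formula unit = 0.30 Mg ÷ 1 = 0.3000.
MgO fraction = (0.3000 × 40.304) / 194.309 = 12.091/194.309 = 0.0622.

6.22 wt%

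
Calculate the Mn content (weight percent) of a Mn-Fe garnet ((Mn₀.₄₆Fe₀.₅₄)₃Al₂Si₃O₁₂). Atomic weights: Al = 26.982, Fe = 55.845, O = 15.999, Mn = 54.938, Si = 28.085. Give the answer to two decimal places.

15.27 weight percent

M((Mn₀.₄₆Fe₀.₅₄)₃Al₂Si₃O₁₂) = 496.490 g/mol.
Mn contributes 1.38 × 54.938 = 75.814 g per mole.
75.814/496.490 = 0.1527 → 15.27%.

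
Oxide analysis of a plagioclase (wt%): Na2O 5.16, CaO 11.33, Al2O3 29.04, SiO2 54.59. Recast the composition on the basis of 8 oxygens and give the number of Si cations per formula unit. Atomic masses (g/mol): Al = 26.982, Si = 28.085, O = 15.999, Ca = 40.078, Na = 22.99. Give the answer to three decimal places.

5.16 wt% Na2O ÷ 61.979 g/mol = 0.08325 mol, giving 0.16650 Na and 0.08325 O.
11.33 wt% CaO ÷ 56.077 g/mol = 0.20204 mol, giving 0.20204 Ca and 0.20204 O.
29.04 wt% Al2O3 ÷ 101.961 g/mol = 0.28481 mol, giving 0.56962 Al and 0.85443 O.
54.59 wt% SiO2 ÷ 60.083 g/mol = 0.90858 mol, giving 0.90858 Si and 1.81716 O.
Oxygen sums to 2.95688; scaling by 8/2.95688 = 2.70555 puts the formula on 8 O.
Si: 0.90858 × 2.70555 = 2.458 atoms per formula unit.

2.458 Si apfu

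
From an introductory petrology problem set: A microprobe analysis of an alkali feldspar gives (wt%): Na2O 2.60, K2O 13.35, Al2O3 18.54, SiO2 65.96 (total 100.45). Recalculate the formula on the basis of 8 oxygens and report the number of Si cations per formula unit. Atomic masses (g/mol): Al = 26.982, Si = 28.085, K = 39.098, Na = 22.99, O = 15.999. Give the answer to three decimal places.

2.60 wt% Na2O ÷ 61.979 g/mol = 0.04195 mol, giving 0.08390 Na and 0.04195 O.
13.35 wt% K2O ÷ 94.195 g/mol = 0.14173 mol, giving 0.28346 K and 0.14173 O.
18.54 wt% Al2O3 ÷ 101.961 g/mol = 0.18183 mol, giving 0.36366 Al and 0.54549 O.
65.96 wt% SiO2 ÷ 60.083 g/mol = 1.09781 mol, giving 1.09781 Si and 2.19562 O.
Oxygen sums to 2.92479; scaling by 8/2.92479 = 2.73524 puts the formula on 8 O.
Si: 1.09781 × 2.73524 = 3.003 atoms per formula unit.

3.003 Si apfu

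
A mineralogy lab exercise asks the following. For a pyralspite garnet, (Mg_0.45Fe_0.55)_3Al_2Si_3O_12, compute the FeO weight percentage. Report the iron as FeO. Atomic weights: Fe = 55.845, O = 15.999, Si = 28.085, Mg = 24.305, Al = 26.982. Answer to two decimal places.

26.04 wt%

M((Mg_0.45Fe_0.55)_3Al_2Si_3O_12) = 455.163 g/mol; M(FeO) = 71.844 g/mol.
Moles FeO per formula unit = 1.65 Fe ÷ 1 = 1.6500.
FeO fraction = (1.6500 × 71.844) / 455.163 = 118.543/455.163 = 0.2604.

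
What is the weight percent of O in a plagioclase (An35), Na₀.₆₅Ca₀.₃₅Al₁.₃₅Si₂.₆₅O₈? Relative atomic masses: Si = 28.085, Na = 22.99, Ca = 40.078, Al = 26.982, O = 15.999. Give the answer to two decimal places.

Molar mass of Na₀.₆₅Ca₀.₃₅Al₁.₃₅Si₂.₆₅O₈: 0.65*22.99 + 0.35*40.078 + 1.35*26.982 + 2.65*28.085 + 8*15.999 = 267.814 g/mol.
Mass of O per formula unit: 8 × 15.999 = 127.992 g.
Weight fraction O = 127.992 / 267.814 = 0.4779.

47.79 mass %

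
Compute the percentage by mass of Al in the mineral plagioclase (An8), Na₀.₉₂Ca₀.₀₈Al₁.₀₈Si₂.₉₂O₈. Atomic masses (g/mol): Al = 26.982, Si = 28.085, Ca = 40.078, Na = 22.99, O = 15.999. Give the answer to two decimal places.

11.06 mass %

Formula mass = 0.92×22.99 + 0.08×40.078 + 1.08×26.982 + 2.92×28.085 + 8×15.999 = 263.498 g/mol, of which 29.141 g is Al.
So Al makes up 29.141/263.498 = 0.1106 of the mass, i.e. 11.06%.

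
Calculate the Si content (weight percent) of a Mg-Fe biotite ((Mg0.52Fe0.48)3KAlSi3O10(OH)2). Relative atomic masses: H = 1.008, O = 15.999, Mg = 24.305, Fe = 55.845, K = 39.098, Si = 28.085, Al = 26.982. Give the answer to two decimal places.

18.21 weight percent

Molar mass of (Mg0.52Fe0.48)3KAlSi3O10(OH)2: 1.56·24.305 + 1.44·55.845 + 1·39.098 + 1·26.982 + 3·28.085 + 12·15.999 + 2·1.008 = 462.672 g/mol.
Mass of Si per formula unit: 3 × 28.085 = 84.255 g.
Weight fraction Si = 84.255 / 462.672 = 0.1821.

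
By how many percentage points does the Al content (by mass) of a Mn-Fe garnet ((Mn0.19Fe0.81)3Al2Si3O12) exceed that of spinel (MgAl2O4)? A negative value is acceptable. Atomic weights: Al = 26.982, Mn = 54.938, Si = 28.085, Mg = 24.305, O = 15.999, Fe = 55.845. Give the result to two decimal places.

First mineral: 53.964 g Al in 497.225 g formula = 10.85 wt% Al.
Second mineral: 53.964 g Al in 142.265 g formula = 37.93 wt% Al.
10.85% − 37.93% gives a difference of -27.08 percentage points.

-27.08 percentage points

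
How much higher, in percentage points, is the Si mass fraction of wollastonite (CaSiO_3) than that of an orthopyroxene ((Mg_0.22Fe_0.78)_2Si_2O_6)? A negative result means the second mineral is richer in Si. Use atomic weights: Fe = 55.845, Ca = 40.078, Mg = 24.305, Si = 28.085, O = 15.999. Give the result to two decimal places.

M(CaSiO_3) = 116.160 g/mol, so wt% Si = 28.085/116.160 × 100 = 24.18%.
M((Mg_0.22Fe_0.78)_2Si_2O_6) = 249.976 g/mol, so wt% Si = 56.170/249.976 × 100 = 22.47%.
24.18 − 22.47 = 1.71 pp.

1.71 percentage points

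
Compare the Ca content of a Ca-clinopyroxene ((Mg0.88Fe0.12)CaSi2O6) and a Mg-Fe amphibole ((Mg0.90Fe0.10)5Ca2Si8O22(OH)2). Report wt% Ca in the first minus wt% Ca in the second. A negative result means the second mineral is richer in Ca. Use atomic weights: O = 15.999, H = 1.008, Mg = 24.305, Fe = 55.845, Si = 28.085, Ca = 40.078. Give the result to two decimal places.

Ca in (Mg0.88Fe0.12)CaSi2O6: molar mass 220.332 g/mol; 1×40.078 = 40.078 g → 18.19 wt%.
Ca in (Mg0.90Fe0.10)5Ca2Si8O22(OH)2: molar mass 828.123 g/mol; 2×40.078 = 80.156 g → 9.68 wt%.
Difference = 18.19 − 9.68 = 8.51 percentage points.

8.51 percentage points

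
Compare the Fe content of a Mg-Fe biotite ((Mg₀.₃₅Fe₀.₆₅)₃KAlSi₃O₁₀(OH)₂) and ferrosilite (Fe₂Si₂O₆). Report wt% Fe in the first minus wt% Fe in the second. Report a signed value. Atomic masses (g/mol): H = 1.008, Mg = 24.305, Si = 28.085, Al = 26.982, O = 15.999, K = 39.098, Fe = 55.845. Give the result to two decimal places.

-19.58 percentage points

Fe in (Mg₀.₃₅Fe₀.₆₅)₃KAlSi₃O₁₀(OH)₂: molar mass 478.757 g/mol; 1.95×55.845 = 108.898 g → 22.75 wt%.
Fe in Fe₂Si₂O₆: molar mass 263.854 g/mol; 2×55.845 = 111.690 g → 42.33 wt%.
Difference = 22.75 − 42.33 = -19.58 percentage points.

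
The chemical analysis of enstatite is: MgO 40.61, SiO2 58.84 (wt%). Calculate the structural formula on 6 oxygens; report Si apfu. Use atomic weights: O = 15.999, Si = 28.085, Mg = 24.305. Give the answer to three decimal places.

1.981 Si apfu

40.61 wt% MgO ÷ 40.304 g/mol = 1.00759 mol, giving 1.00759 Mg and 1.00759 O.
58.84 wt% SiO2 ÷ 60.083 g/mol = 0.97931 mol, giving 0.97931 Si and 1.95862 O.
Oxygen sums to 2.96621; scaling by 6/2.96621 = 2.02278 puts the formula on 6 O.
Si: 0.97931 × 2.02278 = 1.981 atoms per formula unit.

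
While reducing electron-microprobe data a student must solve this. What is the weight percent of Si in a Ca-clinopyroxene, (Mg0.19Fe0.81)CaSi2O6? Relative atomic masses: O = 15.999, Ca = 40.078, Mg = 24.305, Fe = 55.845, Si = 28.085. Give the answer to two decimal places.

23.20 mass %

Molar mass of (Mg0.19Fe0.81)CaSi2O6: 0.19·24.305 + 0.81·55.845 + 1·40.078 + 2·28.085 + 6·15.999 = 242.094 g/mol.
Mass of Si per formula unit: 2 × 28.085 = 56.170 g.
Weight fraction Si = 56.170 / 242.094 = 0.2320.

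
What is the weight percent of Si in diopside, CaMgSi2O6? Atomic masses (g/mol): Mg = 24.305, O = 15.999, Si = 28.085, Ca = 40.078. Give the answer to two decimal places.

25.94 mass %

Molar mass of CaMgSi2O6: 1×40.078 + 1×24.305 + 2×28.085 + 6×15.999 = 216.547 g/mol.
Mass of Si per formula unit: 2 × 28.085 = 56.170 g.
Weight fraction Si = 56.170 / 216.547 = 0.2594.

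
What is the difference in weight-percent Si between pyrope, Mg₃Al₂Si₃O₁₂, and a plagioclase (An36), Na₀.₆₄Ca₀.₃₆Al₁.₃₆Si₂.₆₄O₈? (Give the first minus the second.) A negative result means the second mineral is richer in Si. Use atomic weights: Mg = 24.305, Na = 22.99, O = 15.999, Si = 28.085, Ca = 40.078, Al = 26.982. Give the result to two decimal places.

Si in Mg₃Al₂Si₃O₁₂: molar mass 403.122 g/mol; 3×28.085 = 84.255 g → 20.90 wt%.
Si in Na₀.₆₄Ca₀.₃₆Al₁.₃₆Si₂.₆₄O₈: molar mass 267.974 g/mol; 2.64×28.085 = 74.144 g → 27.67 wt%.
Difference = 20.90 − 27.67 = -6.77 percentage points.

-6.77 percentage points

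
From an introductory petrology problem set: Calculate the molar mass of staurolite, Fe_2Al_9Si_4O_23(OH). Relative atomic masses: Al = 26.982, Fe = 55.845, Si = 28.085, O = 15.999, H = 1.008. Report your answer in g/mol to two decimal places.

851.85 g/mol

Fe: 2 × 55.845 = 111.6900
Al: 9 × 26.982 = 242.8380
Si: 4 × 28.085 = 112.3400
O: 24 × 15.999 = 383.9760
H: 1 × 1.008 = 1.0080
Summing the contributions gives the formula mass.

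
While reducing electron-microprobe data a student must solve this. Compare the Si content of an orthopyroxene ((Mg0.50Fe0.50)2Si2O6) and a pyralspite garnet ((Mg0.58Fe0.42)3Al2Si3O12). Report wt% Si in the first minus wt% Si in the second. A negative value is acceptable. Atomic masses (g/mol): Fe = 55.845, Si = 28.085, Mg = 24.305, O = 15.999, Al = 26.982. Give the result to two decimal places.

5.15 percentage points

M((Mg0.50Fe0.50)2Si2O6) = 232.314 g/mol, so wt% Si = 56.170/232.314 × 100 = 24.18%.
M((Mg0.58Fe0.42)3Al2Si3O12) = 442.862 g/mol, so wt% Si = 84.255/442.862 × 100 = 19.03%.
24.18 − 19.03 = 5.15 pp.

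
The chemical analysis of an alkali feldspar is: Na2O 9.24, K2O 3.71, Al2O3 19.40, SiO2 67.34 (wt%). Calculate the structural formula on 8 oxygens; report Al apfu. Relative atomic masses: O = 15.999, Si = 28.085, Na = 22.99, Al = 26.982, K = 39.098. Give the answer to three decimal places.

1.014 Al apfu

9.24 wt% Na2O ÷ 61.979 g/mol = 0.14908 mol, giving 0.29816 Na and 0.14908 O.
3.71 wt% K2O ÷ 94.195 g/mol = 0.03939 mol, giving 0.07878 K and 0.03939 O.
19.40 wt% Al2O3 ÷ 101.961 g/mol = 0.19027 mol, giving 0.38054 Al and 0.57081 O.
67.34 wt% SiO2 ÷ 60.083 g/mol = 1.12078 mol, giving 1.12078 Si and 2.24156 O.
Oxygen sums to 3.00084; scaling by 8/3.00084 = 2.66592 puts the formula on 8 O.
Al: 0.38054 × 2.66592 = 1.014 atoms per formula unit.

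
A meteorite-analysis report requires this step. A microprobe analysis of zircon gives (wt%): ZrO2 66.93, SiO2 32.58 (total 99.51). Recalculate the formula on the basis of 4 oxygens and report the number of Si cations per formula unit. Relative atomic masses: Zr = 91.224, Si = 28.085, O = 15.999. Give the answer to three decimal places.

0.999 Si apfu

66.93 wt% ZrO2 ÷ 123.222 g/mol = 0.54317 mol, giving 0.54317 Zr and 1.08634 O.
32.58 wt% SiO2 ÷ 60.083 g/mol = 0.54225 mol, giving 0.54225 Si and 1.08450 O.
Oxygen sums to 2.17084; scaling by 4/2.17084 = 1.84260 puts the formula on 4 O.
Si: 0.54225 × 1.84260 = 0.999 atoms per formula unit.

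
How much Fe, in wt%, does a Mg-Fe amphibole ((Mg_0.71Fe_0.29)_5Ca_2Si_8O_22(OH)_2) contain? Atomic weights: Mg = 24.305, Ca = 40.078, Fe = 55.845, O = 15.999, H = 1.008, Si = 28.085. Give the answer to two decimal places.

M((Mg_0.71Fe_0.29)_5Ca_2Si_8O_22(OH)_2) = 858.086 g/mol.
Fe contributes 1.45 × 55.845 = 80.975 g per mole.
80.975/858.086 = 0.0944 → 9.44%.

9.44 wt%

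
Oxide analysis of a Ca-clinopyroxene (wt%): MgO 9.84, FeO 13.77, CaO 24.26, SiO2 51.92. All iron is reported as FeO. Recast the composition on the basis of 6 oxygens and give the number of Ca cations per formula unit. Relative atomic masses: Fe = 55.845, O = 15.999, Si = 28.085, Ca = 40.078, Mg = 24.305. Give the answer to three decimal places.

9.84 wt% MgO ÷ 40.304 g/mol = 0.24414 mol, giving 0.24414 Mg and 0.24414 O.
13.77 wt% FeO ÷ 71.844 g/mol = 0.19167 mol, giving 0.19167 Fe and 0.19167 O.
24.26 wt% CaO ÷ 56.077 g/mol = 0.43262 mol, giving 0.43262 Ca and 0.43262 O.
51.92 wt% SiO2 ÷ 60.083 g/mol = 0.86414 mol, giving 0.86414 Si and 1.72828 O.
Oxygen sums to 2.59671; scaling by 6/2.59671 = 2.31062 puts the formula on 6 O.
Ca: 0.43262 × 2.31062 = 1.000 atoms per formula unit.

1.000 Ca apfu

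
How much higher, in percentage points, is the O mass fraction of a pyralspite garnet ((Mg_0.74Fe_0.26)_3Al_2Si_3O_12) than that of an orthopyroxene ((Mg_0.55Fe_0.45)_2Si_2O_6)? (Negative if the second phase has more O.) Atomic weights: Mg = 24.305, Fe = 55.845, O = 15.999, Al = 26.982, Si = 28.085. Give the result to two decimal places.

3.00 percentage points

M((Mg_0.74Fe_0.26)_3Al_2Si_3O_12) = 427.723 g/mol, so wt% O = 191.988/427.723 × 100 = 44.89%.
M((Mg_0.55Fe_0.45)_2Si_2O_6) = 229.160 g/mol, so wt% O = 95.994/229.160 × 100 = 41.89%.
44.89 − 41.89 = 3.00 pp.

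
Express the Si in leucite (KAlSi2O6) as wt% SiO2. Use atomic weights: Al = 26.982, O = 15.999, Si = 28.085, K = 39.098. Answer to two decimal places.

M(KAlSi2O6) = 218.244 g/mol; M(SiO2) = 60.083 g/mol.
Moles SiO2 per formula unit = 2 Si ÷ 1 = 2.0000.
SiO2 fraction = (2.0000 × 60.083) / 218.244 = 120.166/218.244 = 0.5506.

55.06 wt%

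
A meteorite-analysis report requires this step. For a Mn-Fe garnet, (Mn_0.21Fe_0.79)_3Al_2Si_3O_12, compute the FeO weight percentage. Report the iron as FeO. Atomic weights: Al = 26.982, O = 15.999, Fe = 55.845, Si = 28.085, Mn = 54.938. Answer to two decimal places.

Formula mass = 497.171 g/mol.
2.37 Fe → 2.3700 mol FeO per formula unit; M(FeO) = 71.844, so FeO mass = 170.270 g.
170.270/497.171 × 100 = 34.25 wt%.

34.25 wt%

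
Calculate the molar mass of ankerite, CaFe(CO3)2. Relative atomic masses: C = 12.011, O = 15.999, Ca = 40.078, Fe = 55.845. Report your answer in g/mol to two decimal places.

The formula mass is the sum 1·40.078 + 1·55.845 + 2·12.011 + 6·15.999.

215.94 g/mol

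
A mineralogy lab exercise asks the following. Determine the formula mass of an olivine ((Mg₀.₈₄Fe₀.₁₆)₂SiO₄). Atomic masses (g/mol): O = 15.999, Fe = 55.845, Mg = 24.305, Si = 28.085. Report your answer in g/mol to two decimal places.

M = 1.68·24.305 + 0.32·55.845 + 1·28.085 + 4·15.999

150.78 g/mol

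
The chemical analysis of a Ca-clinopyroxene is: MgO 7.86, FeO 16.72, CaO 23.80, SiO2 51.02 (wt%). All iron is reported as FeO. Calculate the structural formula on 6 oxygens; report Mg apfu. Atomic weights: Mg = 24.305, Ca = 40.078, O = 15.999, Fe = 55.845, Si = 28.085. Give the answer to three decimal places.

7.86 wt% MgO ÷ 40.304 g/mol = 0.19502 mol, giving 0.19502 Mg and 0.19502 O.
16.72 wt% FeO ÷ 71.844 g/mol = 0.23273 mol, giving 0.23273 Fe and 0.23273 O.
23.80 wt% CaO ÷ 56.077 g/mol = 0.42442 mol, giving 0.42442 Ca and 0.42442 O.
51.02 wt% SiO2 ÷ 60.083 g/mol = 0.84916 mol, giving 0.84916 Si and 1.69832 O.
Oxygen sums to 2.55049; scaling by 6/2.55049 = 2.35249 puts the formula on 6 O.
Mg: 0.19502 × 2.35249 = 0.459 atoms per formula unit.

0.459 Mg apfu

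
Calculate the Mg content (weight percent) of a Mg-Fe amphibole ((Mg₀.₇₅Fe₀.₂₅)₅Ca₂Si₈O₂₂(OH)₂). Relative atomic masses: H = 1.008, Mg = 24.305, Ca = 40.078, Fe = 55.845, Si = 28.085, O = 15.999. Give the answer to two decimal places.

Molar mass of (Mg₀.₇₅Fe₀.₂₅)₅Ca₂Si₈O₂₂(OH)₂: 3.75·24.305 + 1.25·55.845 + 2·40.078 + 8·28.085 + 24·15.999 + 2·1.008 = 851.778 g/mol.
Mass of Mg per formula unit: 3.75 × 24.305 = 91.144 g.
Weight fraction Mg = 91.144 / 851.778 = 0.1070.

10.70 weight percent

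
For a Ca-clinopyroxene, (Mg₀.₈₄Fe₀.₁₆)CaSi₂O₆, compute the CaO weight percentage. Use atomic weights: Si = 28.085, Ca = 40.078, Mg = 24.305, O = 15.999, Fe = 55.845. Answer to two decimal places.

25.31 wt%

Formula mass = 221.593 g/mol.
1 Ca → 1.0000 mol CaO per formula unit; M(CaO) = 56.077, so CaO mass = 56.077 g.
56.077/221.593 × 100 = 25.31 wt%.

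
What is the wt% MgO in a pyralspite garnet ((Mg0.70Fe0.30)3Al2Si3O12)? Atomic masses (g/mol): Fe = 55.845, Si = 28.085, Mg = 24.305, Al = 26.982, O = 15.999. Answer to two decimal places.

19.61 wt%

Formula mass = 431.508 g/mol.
2.10 Mg → 2.1000 mol MgO per formula unit; M(MgO) = 40.304, so MgO mass = 84.638 g.
84.638/431.508 × 100 = 19.61 wt%.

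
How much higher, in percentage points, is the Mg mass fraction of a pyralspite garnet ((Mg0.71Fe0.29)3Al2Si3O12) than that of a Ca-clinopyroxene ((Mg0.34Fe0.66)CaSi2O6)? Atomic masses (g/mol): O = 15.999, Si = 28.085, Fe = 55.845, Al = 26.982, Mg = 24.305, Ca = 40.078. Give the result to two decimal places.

8.54 percentage points

Mg in (Mg0.71Fe0.29)3Al2Si3O12: molar mass 430.562 g/mol; 2.13×24.305 = 51.770 g → 12.02 wt%.
Mg in (Mg0.34Fe0.66)CaSi2O6: molar mass 237.363 g/mol; 0.34×24.305 = 8.264 g → 3.48 wt%.
Difference = 12.02 − 3.48 = 8.54 percentage points.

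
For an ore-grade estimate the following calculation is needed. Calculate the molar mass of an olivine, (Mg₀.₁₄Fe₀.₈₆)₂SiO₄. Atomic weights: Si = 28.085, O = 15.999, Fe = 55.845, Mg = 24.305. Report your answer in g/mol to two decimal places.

194.94 g/mol

M = 0.28*24.305 + 1.72*55.845 + 1*28.085 + 4*15.999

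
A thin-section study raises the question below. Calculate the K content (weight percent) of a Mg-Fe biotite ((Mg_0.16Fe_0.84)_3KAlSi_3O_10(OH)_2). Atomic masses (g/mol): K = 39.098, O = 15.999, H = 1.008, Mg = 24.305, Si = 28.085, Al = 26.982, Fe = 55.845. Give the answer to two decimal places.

7.87 weight percent

M((Mg_0.16Fe_0.84)_3KAlSi_3O_10(OH)_2) = 496.735 g/mol.
K contributes 1 × 39.098 = 39.098 g per mole.
39.098/496.735 = 0.0787 → 7.87%.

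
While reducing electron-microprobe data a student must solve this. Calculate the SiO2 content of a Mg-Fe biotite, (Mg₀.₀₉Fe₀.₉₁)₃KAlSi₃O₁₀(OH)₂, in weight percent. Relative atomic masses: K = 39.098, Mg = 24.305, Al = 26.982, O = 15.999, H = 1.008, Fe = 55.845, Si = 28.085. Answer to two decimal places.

Formula mass = 503.358 g/mol.
3 Si → 3.0000 mol SiO2 per formula unit; M(SiO2) = 60.083, so SiO2 mass = 180.249 g.
180.249/503.358 × 100 = 35.81 wt%.

35.81 wt%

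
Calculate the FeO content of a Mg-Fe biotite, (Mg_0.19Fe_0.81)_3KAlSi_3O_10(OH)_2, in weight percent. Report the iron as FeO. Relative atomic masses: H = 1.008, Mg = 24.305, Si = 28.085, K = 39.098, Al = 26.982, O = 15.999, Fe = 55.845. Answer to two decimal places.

35.35 wt%

Formula mass = 493.896 g/mol.
2.43 Fe → 2.4300 mol FeO per formula unit; M(FeO) = 71.844, so FeO mass = 174.581 g.
174.581/493.896 × 100 = 35.35 wt%.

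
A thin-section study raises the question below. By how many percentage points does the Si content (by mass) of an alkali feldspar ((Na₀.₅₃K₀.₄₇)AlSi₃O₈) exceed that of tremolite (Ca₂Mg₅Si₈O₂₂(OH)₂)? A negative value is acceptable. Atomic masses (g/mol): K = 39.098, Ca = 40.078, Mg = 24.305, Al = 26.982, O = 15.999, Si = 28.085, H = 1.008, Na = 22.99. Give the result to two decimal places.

3.57 percentage points

First mineral: 84.255 g Si in 269.790 g formula = 31.23 wt% Si.
Second mineral: 224.680 g Si in 812.353 g formula = 27.66 wt% Si.
31.23% − 27.66% gives a difference of 3.57 percentage points.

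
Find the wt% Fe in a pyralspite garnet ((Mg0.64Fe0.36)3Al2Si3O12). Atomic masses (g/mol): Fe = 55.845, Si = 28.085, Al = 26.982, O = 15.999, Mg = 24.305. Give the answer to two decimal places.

M((Mg0.64Fe0.36)3Al2Si3O12) = 437.185 g/mol.
Fe contributes 1.08 × 55.845 = 60.313 g per mole.
60.313/437.185 = 0.1380 → 13.80%.

13.80 weight percent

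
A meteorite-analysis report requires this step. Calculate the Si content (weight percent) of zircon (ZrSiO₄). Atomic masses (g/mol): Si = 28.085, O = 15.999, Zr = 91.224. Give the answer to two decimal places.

15.32 weight percent

M(ZrSiO₄) = 183.305 g/mol.
Si contributes 1 × 28.085 = 28.085 g per mole.
28.085/183.305 = 0.1532 → 15.32%.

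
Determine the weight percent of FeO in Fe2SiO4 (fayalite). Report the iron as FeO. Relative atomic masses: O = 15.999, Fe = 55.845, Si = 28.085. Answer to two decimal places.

Formula mass = 203.771 g/mol.
2 Fe → 2.0000 mol FeO per formula unit; M(FeO) = 71.844, so FeO mass = 143.688 g.
143.688/203.771 × 100 = 70.51 wt%.

70.51 wt%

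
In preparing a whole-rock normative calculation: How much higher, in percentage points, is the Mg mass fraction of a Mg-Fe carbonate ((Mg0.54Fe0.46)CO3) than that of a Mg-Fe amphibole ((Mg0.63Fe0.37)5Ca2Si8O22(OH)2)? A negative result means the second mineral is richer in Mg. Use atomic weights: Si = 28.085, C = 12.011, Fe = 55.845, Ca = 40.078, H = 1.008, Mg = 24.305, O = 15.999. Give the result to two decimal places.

M((Mg0.54Fe0.46)CO3) = 98.821 g/mol, so wt% Mg = 13.125/98.821 × 100 = 13.28%.
M((Mg0.63Fe0.37)5Ca2Si8O22(OH)2) = 870.702 g/mol, so wt% Mg = 76.561/870.702 × 100 = 8.79%.
13.28 − 8.79 = 4.49 pp.

4.49 percentage points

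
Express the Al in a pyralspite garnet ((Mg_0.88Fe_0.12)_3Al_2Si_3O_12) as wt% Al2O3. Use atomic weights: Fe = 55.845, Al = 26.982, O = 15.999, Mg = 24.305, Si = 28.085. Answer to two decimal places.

24.60 wt%

M((Mg_0.88Fe_0.12)_3Al_2Si_3O_12) = 414.476 g/mol; M(Al2O3) = 101.961 g/mol.
Moles Al2O3 per formula unit = 2 Al ÷ 2 = 1.0000.
Al2O3 fraction = (1.0000 × 101.961) / 414.476 = 101.961/414.476 = 0.2460.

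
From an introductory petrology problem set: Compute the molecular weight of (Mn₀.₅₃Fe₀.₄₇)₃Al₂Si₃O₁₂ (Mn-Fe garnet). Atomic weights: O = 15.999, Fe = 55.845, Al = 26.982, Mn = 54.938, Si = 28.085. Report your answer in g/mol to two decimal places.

496.30 g/mol

M = 1.59×54.938 + 1.41×55.845 + 2×26.982 + 3×28.085 + 12×15.999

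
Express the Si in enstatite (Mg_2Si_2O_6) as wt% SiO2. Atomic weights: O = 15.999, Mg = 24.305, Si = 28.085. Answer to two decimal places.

59.85 wt%

M(Mg_2Si_2O_6) = 200.774 g/mol; M(SiO2) = 60.083 g/mol.
Moles SiO2 per formula unit = 2 Si ÷ 1 = 2.0000.
SiO2 fraction = (2.0000 × 60.083) / 200.774 = 120.166/200.774 = 0.5985.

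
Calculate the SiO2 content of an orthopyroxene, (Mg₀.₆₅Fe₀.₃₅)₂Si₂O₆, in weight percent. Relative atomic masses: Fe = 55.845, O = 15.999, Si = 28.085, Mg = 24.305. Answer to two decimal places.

53.92 wt%

Formula mass = 222.852 g/mol.
2 Si → 2.0000 mol SiO2 per formula unit; M(SiO2) = 60.083, so SiO2 mass = 120.166 g.
120.166/222.852 × 100 = 53.92 wt%.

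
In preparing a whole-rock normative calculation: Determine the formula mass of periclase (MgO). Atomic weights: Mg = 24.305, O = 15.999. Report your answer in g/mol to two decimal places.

40.30 g/mol

M = 1·24.305 + 1·15.999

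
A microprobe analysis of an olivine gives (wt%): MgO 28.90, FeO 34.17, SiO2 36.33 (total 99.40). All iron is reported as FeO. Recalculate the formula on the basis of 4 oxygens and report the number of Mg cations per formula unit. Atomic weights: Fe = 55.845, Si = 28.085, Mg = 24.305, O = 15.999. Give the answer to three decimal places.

1.194 Mg apfu

MgO: 28.90/40.304 = 0.71705 mol → 0.71705 mol Mg, 0.71705 mol O.
FeO: 34.17/71.844 = 0.47561 mol → 0.47561 mol Fe, 0.47561 mol O.
SiO2: 36.33/60.083 = 0.60466 mol → 0.60466 mol Si, 1.20932 mol O.
Total oxygen = 2.40198 mol. Normalization factor = 4/2.40198 = 1.66529.
Mg per 4 O = 0.71705 × 1.66529 = 1.194.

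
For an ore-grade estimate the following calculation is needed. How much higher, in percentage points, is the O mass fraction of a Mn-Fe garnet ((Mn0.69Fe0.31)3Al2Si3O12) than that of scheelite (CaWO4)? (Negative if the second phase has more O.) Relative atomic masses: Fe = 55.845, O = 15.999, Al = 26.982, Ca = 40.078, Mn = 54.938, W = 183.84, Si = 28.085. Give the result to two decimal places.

M((Mn0.69Fe0.31)3Al2Si3O12) = 495.865 g/mol, so wt% O = 191.988/495.865 × 100 = 38.72%.
M(CaWO4) = 287.914 g/mol, so wt% O = 63.996/287.914 × 100 = 22.23%.
38.72 − 22.23 = 16.49 pp.

16.49 percentage points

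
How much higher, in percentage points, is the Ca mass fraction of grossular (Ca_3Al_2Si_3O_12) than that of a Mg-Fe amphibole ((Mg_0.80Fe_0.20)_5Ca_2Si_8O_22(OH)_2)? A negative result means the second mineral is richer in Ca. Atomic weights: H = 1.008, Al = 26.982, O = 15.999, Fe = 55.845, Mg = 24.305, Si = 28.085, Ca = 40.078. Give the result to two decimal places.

First mineral: 120.234 g Ca in 450.441 g formula = 26.69 wt% Ca.
Second mineral: 80.156 g Ca in 843.893 g formula = 9.50 wt% Ca.
26.69% − 9.50% gives a difference of 17.19 percentage points.

17.19 percentage points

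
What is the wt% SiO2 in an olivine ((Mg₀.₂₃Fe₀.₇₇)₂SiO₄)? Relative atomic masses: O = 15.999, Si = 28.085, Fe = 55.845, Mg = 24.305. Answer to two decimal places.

Formula mass = 189.263 g/mol.
1 Si → 1.0000 mol SiO2 per formula unit; M(SiO2) = 60.083, so SiO2 mass = 60.083 g.
60.083/189.263 × 100 = 31.75 wt%.

31.75 wt%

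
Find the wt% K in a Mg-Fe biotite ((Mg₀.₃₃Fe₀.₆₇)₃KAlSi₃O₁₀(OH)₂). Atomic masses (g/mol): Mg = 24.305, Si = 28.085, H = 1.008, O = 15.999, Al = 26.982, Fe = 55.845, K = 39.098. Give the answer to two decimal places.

M((Mg₀.₃₃Fe₀.₆₇)₃KAlSi₃O₁₀(OH)₂) = 480.649 g/mol.
K contributes 1 × 39.098 = 39.098 g per mole.
39.098/480.649 = 0.0813 → 8.13%.

8.13 weight percent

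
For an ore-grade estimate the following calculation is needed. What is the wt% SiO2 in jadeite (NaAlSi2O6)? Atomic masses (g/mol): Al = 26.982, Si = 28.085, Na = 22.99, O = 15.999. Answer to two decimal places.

59.45 wt%

M(NaAlSi2O6) = 202.136 g/mol; M(SiO2) = 60.083 g/mol.
Moles SiO2 per formula unit = 2 Si ÷ 1 = 2.0000.
SiO2 fraction = (2.0000 × 60.083) / 202.136 = 120.166/202.136 = 0.5945.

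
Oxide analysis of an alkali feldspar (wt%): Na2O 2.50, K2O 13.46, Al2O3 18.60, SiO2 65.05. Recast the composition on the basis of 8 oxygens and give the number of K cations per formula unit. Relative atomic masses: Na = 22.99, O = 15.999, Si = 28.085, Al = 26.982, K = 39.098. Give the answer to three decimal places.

Na2O: 2.50/61.979 = 0.04034 mol → 0.08068 mol Na, 0.04034 mol O.
K2O: 13.46/94.195 = 0.14290 mol → 0.28580 mol K, 0.14290 mol O.
Al2O3: 18.60/101.961 = 0.18242 mol → 0.36484 mol Al, 0.54726 mol O.
SiO2: 65.05/60.083 = 1.08267 mol → 1.08267 mol Si, 2.16534 mol O.
Total oxygen = 2.89584 mol. Normalization factor = 8/2.89584 = 2.76258.
K per 8 O = 0.28580 × 2.76258 = 0.790.

0.790 K apfu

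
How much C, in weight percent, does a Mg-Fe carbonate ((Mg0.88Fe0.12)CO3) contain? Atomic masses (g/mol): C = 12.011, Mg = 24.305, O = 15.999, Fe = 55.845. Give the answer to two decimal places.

13.63 weight percent

Formula mass = 0.88·24.305 + 0.12·55.845 + 1·12.011 + 3·15.999 = 88.098 g/mol, of which 12.011 g is C.
So C makes up 12.011/88.098 = 0.1363 of the mass, i.e. 13.63%.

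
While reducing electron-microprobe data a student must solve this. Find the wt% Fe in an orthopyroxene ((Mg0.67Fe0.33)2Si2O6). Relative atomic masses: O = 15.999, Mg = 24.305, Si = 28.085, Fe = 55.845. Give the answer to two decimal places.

16.63 mass %

Molar mass of (Mg0.67Fe0.33)2Si2O6: 1.34·24.305 + 0.66·55.845 + 2·28.085 + 6·15.999 = 221.590 g/mol.
Mass of Fe per formula unit: 0.66 × 55.845 = 36.858 g.
Weight fraction Fe = 36.858 / 221.590 = 0.1663.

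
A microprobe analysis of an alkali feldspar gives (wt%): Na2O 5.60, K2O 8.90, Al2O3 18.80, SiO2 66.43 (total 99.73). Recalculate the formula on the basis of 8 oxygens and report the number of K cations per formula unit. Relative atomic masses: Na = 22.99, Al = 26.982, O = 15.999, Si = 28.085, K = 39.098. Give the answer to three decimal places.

0.513 K apfu

5.60 wt% Na2O ÷ 61.979 g/mol = 0.09035 mol, giving 0.18070 Na and 0.09035 O.
8.90 wt% K2O ÷ 94.195 g/mol = 0.09448 mol, giving 0.18896 K and 0.09448 O.
18.80 wt% Al2O3 ÷ 101.961 g/mol = 0.18438 mol, giving 0.36876 Al and 0.55314 O.
66.43 wt% SiO2 ÷ 60.083 g/mol = 1.10564 mol, giving 1.10564 Si and 2.21128 O.
Oxygen sums to 2.94925; scaling by 8/2.94925 = 2.71255 puts the formula on 8 O.
K: 0.18896 × 2.71255 = 0.513 atoms per formula unit.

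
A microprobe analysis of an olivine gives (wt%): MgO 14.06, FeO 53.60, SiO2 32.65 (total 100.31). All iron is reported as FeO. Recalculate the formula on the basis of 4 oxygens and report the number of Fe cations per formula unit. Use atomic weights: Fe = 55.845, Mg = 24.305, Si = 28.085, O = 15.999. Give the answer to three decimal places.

1.368 Fe apfu

MgO (M=40.304): mol = 0.34885; Mg = 0.34885, O = 0.34885.
FeO (M=71.844): mol = 0.74606; Fe = 0.74606, O = 0.74606.
SiO2 (M=60.083): mol = 0.54341; Si = 0.54341, O = 1.08682.
ΣO = 2.18173; factor = 4/ΣO = 1.83341.
Fe apfu = 0.74606 × 1.83341 = 1.368.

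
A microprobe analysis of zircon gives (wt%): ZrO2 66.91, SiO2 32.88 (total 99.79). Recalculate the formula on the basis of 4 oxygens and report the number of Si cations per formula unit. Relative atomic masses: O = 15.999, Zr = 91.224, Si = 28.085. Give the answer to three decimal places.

1.004 Si apfu

ZrO2: 66.91/123.222 = 0.54300 mol → 0.54300 mol Zr, 1.08600 mol O.
SiO2: 32.88/60.083 = 0.54724 mol → 0.54724 mol Si, 1.09448 mol O.
Total oxygen = 2.18048 mol. Normalization factor = 4/2.18048 = 1.83446.
Si per 4 O = 0.54724 × 1.83446 = 1.004.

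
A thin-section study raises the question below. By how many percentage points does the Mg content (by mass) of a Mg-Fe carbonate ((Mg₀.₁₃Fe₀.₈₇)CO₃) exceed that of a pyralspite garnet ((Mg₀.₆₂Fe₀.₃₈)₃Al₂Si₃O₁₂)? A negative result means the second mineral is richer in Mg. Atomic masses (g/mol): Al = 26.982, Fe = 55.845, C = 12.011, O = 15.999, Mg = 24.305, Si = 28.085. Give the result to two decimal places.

Mg in (Mg₀.₁₃Fe₀.₈₇)CO₃: molar mass 111.753 g/mol; 0.13×24.305 = 3.160 g → 2.83 wt%.
Mg in (Mg₀.₆₂Fe₀.₃₈)₃Al₂Si₃O₁₂: molar mass 439.078 g/mol; 1.86×24.305 = 45.207 g → 10.30 wt%.
Difference = 2.83 − 10.30 = -7.47 percentage points.

-7.47 percentage points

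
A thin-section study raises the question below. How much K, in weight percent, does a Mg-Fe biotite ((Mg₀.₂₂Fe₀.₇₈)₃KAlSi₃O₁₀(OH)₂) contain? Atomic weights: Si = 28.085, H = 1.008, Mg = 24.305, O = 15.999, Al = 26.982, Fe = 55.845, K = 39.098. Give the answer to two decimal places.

Formula mass = 0.66*24.305 + 2.34*55.845 + 1*39.098 + 1*26.982 + 3*28.085 + 12*15.999 + 2*1.008 = 491.058 g/mol, of which 39.098 g is K.
So K makes up 39.098/491.058 = 0.0796 of the mass, i.e. 7.96%.

7.96 weight percent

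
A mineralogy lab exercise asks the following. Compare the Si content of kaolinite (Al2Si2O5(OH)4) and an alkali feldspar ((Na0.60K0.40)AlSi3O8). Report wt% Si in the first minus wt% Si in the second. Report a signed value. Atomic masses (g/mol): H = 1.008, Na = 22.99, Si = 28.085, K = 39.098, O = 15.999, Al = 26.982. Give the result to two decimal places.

Si in Al2Si2O5(OH)4: molar mass 258.157 g/mol; 2×28.085 = 56.170 g → 21.76 wt%.
Si in (Na0.60K0.40)AlSi3O8: molar mass 268.662 g/mol; 3×28.085 = 84.255 g → 31.36 wt%.
Difference = 21.76 − 31.36 = -9.60 percentage points.

-9.60 percentage points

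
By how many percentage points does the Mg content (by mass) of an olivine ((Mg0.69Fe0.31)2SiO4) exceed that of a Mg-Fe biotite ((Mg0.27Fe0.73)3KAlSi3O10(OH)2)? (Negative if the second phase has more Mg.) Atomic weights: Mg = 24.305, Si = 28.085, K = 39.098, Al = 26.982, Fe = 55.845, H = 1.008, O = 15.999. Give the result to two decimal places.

16.88 percentage points

M((Mg0.69Fe0.31)2SiO4) = 160.246 g/mol, so wt% Mg = 33.541/160.246 × 100 = 20.93%.
M((Mg0.27Fe0.73)3KAlSi3O10(OH)2) = 486.327 g/mol, so wt% Mg = 19.687/486.327 × 100 = 4.05%.
20.93 − 4.05 = 16.88 pp.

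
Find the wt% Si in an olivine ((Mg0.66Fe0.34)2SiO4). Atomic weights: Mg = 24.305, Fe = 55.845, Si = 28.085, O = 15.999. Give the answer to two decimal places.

Formula mass = 1.32×24.305 + 0.68×55.845 + 1×28.085 + 4×15.999 = 162.138 g/mol, of which 28.085 g is Si.
So Si makes up 28.085/162.138 = 0.1732 of the mass, i.e. 17.32%.

17.32 weight percent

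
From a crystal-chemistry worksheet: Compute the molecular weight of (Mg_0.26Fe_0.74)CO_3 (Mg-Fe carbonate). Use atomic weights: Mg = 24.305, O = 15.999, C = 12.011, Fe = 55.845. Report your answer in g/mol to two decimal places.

107.65 g/mol

M = 0.26×24.305 + 0.74×55.845 + 1×12.011 + 3×15.999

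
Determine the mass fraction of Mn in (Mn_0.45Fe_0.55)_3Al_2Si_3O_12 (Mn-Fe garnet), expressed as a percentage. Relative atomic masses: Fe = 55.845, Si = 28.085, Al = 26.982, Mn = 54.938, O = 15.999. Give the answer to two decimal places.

Molar mass of (Mn_0.45Fe_0.55)_3Al_2Si_3O_12: 1.35*54.938 + 1.65*55.845 + 2*26.982 + 3*28.085 + 12*15.999 = 496.518 g/mol.
Mass of Mn per formula unit: 1.35 × 54.938 = 74.166 g.
Weight fraction Mn = 74.166 / 496.518 = 0.1494.

14.94 wt%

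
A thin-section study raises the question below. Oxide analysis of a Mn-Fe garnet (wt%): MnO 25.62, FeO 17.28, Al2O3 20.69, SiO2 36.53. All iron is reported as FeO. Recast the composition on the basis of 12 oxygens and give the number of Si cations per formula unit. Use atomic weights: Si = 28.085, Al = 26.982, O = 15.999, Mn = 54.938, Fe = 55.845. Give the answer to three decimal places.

3.007 Si apfu

25.62 wt% MnO ÷ 70.937 g/mol = 0.36117 mol, giving 0.36117 Mn and 0.36117 O.
17.28 wt% FeO ÷ 71.844 g/mol = 0.24052 mol, giving 0.24052 Fe and 0.24052 O.
20.69 wt% Al2O3 ÷ 101.961 g/mol = 0.20292 mol, giving 0.40584 Al and 0.60876 O.
36.53 wt% SiO2 ÷ 60.083 g/mol = 0.60799 mol, giving 0.60799 Si and 1.21598 O.
Oxygen sums to 2.42643; scaling by 12/2.42643 = 4.94554 puts the formula on 12 O.
Si: 0.60799 × 4.94554 = 3.007 atoms per formula unit.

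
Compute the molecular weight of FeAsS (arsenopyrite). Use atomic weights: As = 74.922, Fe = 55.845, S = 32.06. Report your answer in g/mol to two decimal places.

162.83 g/mol

M = 1×55.845 + 1×74.922 + 1×32.06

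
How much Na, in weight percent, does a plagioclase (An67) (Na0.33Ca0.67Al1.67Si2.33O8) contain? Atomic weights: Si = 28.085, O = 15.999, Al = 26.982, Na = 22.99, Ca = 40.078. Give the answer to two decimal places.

Molar mass of Na0.33Ca0.67Al1.67Si2.33O8: 0.33×22.99 + 0.67×40.078 + 1.67×26.982 + 2.33×28.085 + 8×15.999 = 272.929 g/mol.
Mass of Na per formula unit: 0.33 × 22.99 = 7.587 g.
Weight fraction Na = 7.587 / 272.929 = 0.0278.

2.78 weight percent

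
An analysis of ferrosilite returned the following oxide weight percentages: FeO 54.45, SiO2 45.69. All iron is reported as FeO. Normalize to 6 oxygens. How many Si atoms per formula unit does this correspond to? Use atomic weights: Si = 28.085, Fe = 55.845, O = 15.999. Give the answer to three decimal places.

54.45 wt% FeO ÷ 71.844 g/mol = 0.75789 mol, giving 0.75789 Fe and 0.75789 O.
45.69 wt% SiO2 ÷ 60.083 g/mol = 0.76045 mol, giving 0.76045 Si and 1.52090 O.
Oxygen sums to 2.27879; scaling by 6/2.27879 = 2.63298 puts the formula on 6 O.
Si: 0.76045 × 2.63298 = 2.002 atoms per formula unit.

2.002 Si apfu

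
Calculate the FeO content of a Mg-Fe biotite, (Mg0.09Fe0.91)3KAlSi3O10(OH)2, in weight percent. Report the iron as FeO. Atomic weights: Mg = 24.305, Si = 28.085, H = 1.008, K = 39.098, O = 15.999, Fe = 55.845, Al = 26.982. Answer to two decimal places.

38.97 wt%

Molar mass of (Mg0.09Fe0.91)3KAlSi3O10(OH)2 = 0.27*24.305 + 2.73*55.845 + 1*39.098 + 1*26.982 + 3*28.085 + 12*15.999 + 2*1.008 = 503.358 g/mol.
Each formula unit contains 2.73 Fe, equivalent to 2.73/1 = 2.7300 mol FeO.
M(FeO) = 1×55.845 + 1×15.999 = 71.844 g/mol.
Mass of FeO per formula unit = 2.7300 × 71.844 = 196.134 g.
FeO wt% = 196.134 / 503.358 × 100 = 38.97%.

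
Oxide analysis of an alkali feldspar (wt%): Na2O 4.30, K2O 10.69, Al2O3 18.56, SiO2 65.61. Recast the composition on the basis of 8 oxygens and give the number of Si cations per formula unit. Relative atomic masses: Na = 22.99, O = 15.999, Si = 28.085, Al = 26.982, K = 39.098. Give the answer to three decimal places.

2.999 Si apfu

Na2O: 4.30/61.979 = 0.06938 mol → 0.13876 mol Na, 0.06938 mol O.
K2O: 10.69/94.195 = 0.11349 mol → 0.22698 mol K, 0.11349 mol O.
Al2O3: 18.56/101.961 = 0.18203 mol → 0.36406 mol Al, 0.54609 mol O.
SiO2: 65.61/60.083 = 1.09199 mol → 1.09199 mol Si, 2.18398 mol O.
Total oxygen = 2.91294 mol. Normalization factor = 8/2.91294 = 2.74637.
Si per 8 O = 1.09199 × 2.74637 = 2.999.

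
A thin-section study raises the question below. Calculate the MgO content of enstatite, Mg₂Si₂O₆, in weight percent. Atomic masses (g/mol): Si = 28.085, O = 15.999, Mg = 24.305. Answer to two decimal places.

M(Mg₂Si₂O₆) = 200.774 g/mol; M(MgO) = 40.304 g/mol.
Moles MgO per formula unit = 2 Mg ÷ 1 = 2.0000.
MgO fraction = (2.0000 × 40.304) / 200.774 = 80.608/200.774 = 0.4015.

40.15 wt%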